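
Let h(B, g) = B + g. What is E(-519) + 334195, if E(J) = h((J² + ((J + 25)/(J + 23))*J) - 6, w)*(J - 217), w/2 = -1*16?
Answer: -6122719767/31 ≈ -1.9751e+8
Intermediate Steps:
w = -32 (w = 2*(-1*16) = 2*(-16) = -32)
E(J) = (-217 + J)*(-38 + J² + J*(25 + J)/(23 + J)) (E(J) = (((J² + ((J + 25)/(J + 23))*J) - 6) - 32)*(J - 217) = (((J² + ((25 + J)/(23 + J))*J) - 6) - 32)*(-217 + J) = (((J² + J*(25 + J)/(23 + J)) - 6) - 32)*(-217 + J) = ((-6 + J² + J*(25 + J)/(23 + J)) - 32)*(-217 + J) = (-38 + J² + J*(25 + J)/(23 + J))*(-217 + J) = (-217 + J)*(-38 + J² + J*(25 + J)/(23 + J)))
E(-519) + 334195 = (-217 - 519)*(-874 + (-519)³ - 13*(-519) + 24*(-519)²)/(23 - 519) + 334195 = -736*(-874 - 139798359 + 6747 + 24*269361)/(-496) + 334195 = -1/496*(-736)*(-874 - 139798359 + 6747 + 6464664) + 334195 = -1/496*(-736)*(-133327822) + 334195 = -6133079812/31 + 334195 = -6122719767/31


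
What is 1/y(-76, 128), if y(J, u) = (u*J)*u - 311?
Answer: -1/1245495 ≈ -8.0289e-7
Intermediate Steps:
y(J, u) = -311 + J*u**2 (y(J, u) = (J*u)*u - 311 = J*u**2 - 311 = -311 + J*u**2)
1/y(-76, 128) = 1/(-311 - 76*128**2) = 1/(-311 - 76*16384) = 1/(-311 - 1245184) = 1/(-1245495) = -1/1245495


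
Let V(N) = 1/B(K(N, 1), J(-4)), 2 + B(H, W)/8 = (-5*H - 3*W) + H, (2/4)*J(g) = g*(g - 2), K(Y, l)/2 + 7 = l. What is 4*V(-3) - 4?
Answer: -785/196 ≈ -4.0051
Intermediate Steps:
K(Y, l) = -14 + 2*l
J(g) = 2*g*(-2 + g) (J(g) = 2*(g*(g - 2)) = 2*(g*(-2 + g)) = 2*g*(-2 + g))
B(H, W) = -16 - 32*H - 24*W (B(H, W) = -16 + 8*((-5*H - 3*W) + H) = -16 + 8*(-4*H - 3*W) = -16 + (-32*H - 24*W) = -16 - 32*H - 24*W)
V(N) = -1/784 (V(N) = 1/(-16 - 32*(-14 + 2*1) - 48*(-4)*(-2 - 4)) = 1/(-16 - 32*(-14 + 2) - 48*(-4)*(-6)) = 1/(-16 - 32*(-12) - 24*48) = 1/(-16 + 384 - 1152) = 1/(-784) = -1/784)
4*V(-3) - 4 = 4*(-1/784) - 4 = -1/196 - 4 = -785/196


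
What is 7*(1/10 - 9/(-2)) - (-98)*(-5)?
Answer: -2289/5 ≈ -457.80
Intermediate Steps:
7*(1/10 - 9/(-2)) - (-98)*(-5) = 7*(1*(⅒) - 9*(-½)) - 98*5 = 7*(⅒ + 9/2) - 490 = 7*(23/5) - 490 = 161/5 - 490 = -2289/5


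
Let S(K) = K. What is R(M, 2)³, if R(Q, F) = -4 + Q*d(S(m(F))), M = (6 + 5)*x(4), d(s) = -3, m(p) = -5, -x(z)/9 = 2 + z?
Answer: 5620762952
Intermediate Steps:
x(z) = -18 - 9*z (x(z) = -9*(2 + z) = -18 - 9*z)
M = -594 (M = (6 + 5)*(-18 - 9*4) = 11*(-18 - 36) = 11*(-54) = -594)
R(Q, F) = -4 - 3*Q (R(Q, F) = -4 + Q*(-3) = -4 - 3*Q)
R(M, 2)³ = (-4 - 3*(-594))³ = (-4 + 1782)³ = 1778³ = 5620762952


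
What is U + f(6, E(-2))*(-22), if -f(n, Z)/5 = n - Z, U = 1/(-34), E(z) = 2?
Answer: 14959/34 ≈ 439.97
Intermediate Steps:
U = -1/34 ≈ -0.029412
f(n, Z) = -5*n + 5*Z (f(n, Z) = -5*(n - Z) = -5*n + 5*Z)
U + f(6, E(-2))*(-22) = -1/34 + (-5*6 + 5*2)*(-22) = -1/34 + (-30 + 10)*(-22) = -1/34 - 20*(-22) = -1/34 + 440 = 14959/34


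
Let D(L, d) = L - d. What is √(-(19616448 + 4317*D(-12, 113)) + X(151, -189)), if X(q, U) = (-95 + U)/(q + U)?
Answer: I*√6886730405/19 ≈ 4367.7*I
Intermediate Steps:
X(q, U) = (-95 + U)/(U + q)
√(-(19616448 + 4317*D(-12, 113)) + X(151, -189)) = √(-(19564644 - 487821) + (-95 - 189)/(-189 + 151)) = √(-4317/(1/((-12 - 113) + 71*64)) - 284/(-38)) = √(-4317/(1/(-125 + 4544)) - 1/38*(-284)) = √(-4317/(1/4419) + 142/19) = √(-4317/1/4419 + 142/19) = √(-4317*4419 + 142/19) = √(-19076823 + 142/19) = √(-362459495/19) = I*√6886730405/19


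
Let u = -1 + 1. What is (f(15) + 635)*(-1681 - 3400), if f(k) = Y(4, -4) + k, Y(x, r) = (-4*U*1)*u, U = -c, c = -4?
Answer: -3302650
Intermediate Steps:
U = 4 (U = -1*(-4) = 4)
u = 0
Y(x, r) = 0 (Y(x, r) = (-4*4*1)*0 = -16*1*0 = -16*0 = 0)
f(k) = k (f(k) = 0 + k = k)
(f(15) + 635)*(-1681 - 3400) = (15 + 635)*(-1681 - 3400) = 650*(-5081) = -3302650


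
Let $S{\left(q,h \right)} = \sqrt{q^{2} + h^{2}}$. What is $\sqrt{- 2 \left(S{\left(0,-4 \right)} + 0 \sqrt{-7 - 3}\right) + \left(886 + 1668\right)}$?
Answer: $\sqrt{2546} \approx 50.458$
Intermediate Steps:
$S{\left(q,h \right)} = \sqrt{h^{2} + q^{2}}$
$\sqrt{- 2 \left(S{\left(0,-4 \right)} + 0 \sqrt{-7 - 3}\right) + \left(886 + 1668\right)} = \sqrt{- 2 \left(\sqrt{\left(-4\right)^{2} + 0^{2}} + 0 \sqrt{-7 - 3}\right) + \left(886 + 1668\right)} = \sqrt{- 2 \left(\sqrt{16 + 0} + 0 \sqrt{-10}\right) + 2554} = \sqrt{- 2 \left(\sqrt{16} + 0 i \sqrt{10}\right) + 2554} = \sqrt{- 2 \left(4 + 0\right) + 2554} = \sqrt{\left(-2\right) 4 + 2554} = \sqrt{-8 + 2554} = \sqrt{2546}$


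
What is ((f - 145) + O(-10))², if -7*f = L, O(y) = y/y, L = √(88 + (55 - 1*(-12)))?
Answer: (1008 + √155)²/49 ≈ 21251.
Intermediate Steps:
L = √155 (L = √(88 + (55 + 12)) = √(88 + 67) = √155 ≈ 12.450)
O(y) = 1
f = -√155/7 ≈ -1.7786
((f - 145) + O(-10))² = ((-√155/7 - 145) + 1)² = ((-145 - √155/7) + 1)² = (-144 - √155/7)²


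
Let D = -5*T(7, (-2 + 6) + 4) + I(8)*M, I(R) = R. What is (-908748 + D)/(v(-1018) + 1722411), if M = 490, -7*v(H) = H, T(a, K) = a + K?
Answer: -6334321/12057895 ≈ -0.52533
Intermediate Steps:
T(a, K) = K + a
v(H) = -H/7
D = 3845 (D = -5*(((-2 + 6) + 4) + 7) + 8*490 = -5*((4 + 4) + 7) + 3920 = -5*(8 + 7) + 3920 = -5*15 + 3920 = -75 + 3920 = 3845)
(-908748 + D)/(v(-1018) + 1722411) = (-908748 + 3845)/(-⅐*(-1018) + 1722411) = -904903/(1018/7 + 1722411) = -904903/12057895/7 = -904903*7/12057895 = -6334321/12057895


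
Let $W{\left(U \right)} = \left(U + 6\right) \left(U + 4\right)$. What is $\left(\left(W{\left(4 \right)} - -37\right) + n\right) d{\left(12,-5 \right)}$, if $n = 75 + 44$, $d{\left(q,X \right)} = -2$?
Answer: $-472$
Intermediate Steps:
$n = 119$
$W{\left(U \right)} = \left(4 + U\right) \left(6 + U\right)$ ($W{\left(U \right)} = \left(6 + U\right) \left(4 + U\right) = \left(4 + U\right) \left(6 + U\right)$)
$\left(\left(W{\left(4 \right)} - -37\right) + n\right) d{\left(12,-5 \right)} = \left(\left(\left(24 + 4^{2} + 10 \cdot 4\right) - -37\right) + 119\right) \left(-2\right) = \left(\left(\left(24 + 16 + 40\right) + 37\right) + 119\right) \left(-2\right) = \left(\left(80 + 37\right) + 119\right) \left(-2\right) = \left(117 + 119\right) \left(-2\right) = 236 \left(-2\right) = -472$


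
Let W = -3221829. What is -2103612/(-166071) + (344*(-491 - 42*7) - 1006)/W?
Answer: 2274163675538/178350787953 ≈ 12.751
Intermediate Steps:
-2103612/(-166071) + (344*(-491 - 42*7) - 1006)/W = -2103612/(-166071) + (344*(-491 - 42*7) - 1006)/(-3221829) = -2103612*(-1/166071) + (344*(-491 - 1*294) - 1006)*(-1/3221829) = 701204/55357 + (344*(-491 - 294) - 1006)*(-1/3221829) = 701204/55357 + (344*(-785) - 1006)*(-1/3221829) = 701204/55357 + (-270040 - 1006)*(-1/3221829) = 701204/55357 - 271046*(-1/3221829) = 701204/55357 + 271046/3221829 = 2274163675538/178350787953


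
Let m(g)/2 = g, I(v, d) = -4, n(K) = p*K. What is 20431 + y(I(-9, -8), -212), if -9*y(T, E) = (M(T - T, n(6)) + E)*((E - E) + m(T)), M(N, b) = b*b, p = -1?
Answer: 182471/9 ≈ 20275.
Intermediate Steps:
n(K) = -K
M(N, b) = b²
m(g) = 2*g
y(T, E) = -2*T*(36 + E)/9 (y(T, E) = -((-1*6)² + E)*((E - E) + 2*T)/9 = -((-6)² + E)*(0 + 2*T)/9 = -(36 + E)*2*T/9 = -2*T*(36 + E)/9)
20431 + y(I(-9, -8), -212) = 20431 - 2/9*(-4)*(36 - 212) = 20431 - 2/9*(-4)*(-176) = 20431 - 1408/9 = 182471/9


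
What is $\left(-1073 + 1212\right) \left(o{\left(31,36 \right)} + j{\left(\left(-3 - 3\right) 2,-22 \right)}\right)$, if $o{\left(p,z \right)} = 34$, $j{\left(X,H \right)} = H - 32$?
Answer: $-2780$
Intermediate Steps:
$j{\left(X,H \right)} = -32 + H$
$\left(-1073 + 1212\right) \left(o{\left(31,36 \right)} + j{\left(\left(-3 - 3\right) 2,-22 \right)}\right) = \left(-1073 + 1212\right) \left(34 - 54\right) = 139 \left(34 - 54\right) = 139 \left(-20\right) = -2780$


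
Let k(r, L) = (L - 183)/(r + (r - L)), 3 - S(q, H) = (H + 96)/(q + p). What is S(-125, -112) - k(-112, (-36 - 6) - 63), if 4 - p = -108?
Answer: -1007/1547 ≈ -0.65094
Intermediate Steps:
p = 112 (p = 4 - 1*(-108) = 4 + 108 = 112)
S(q, H) = 3 - (96 + H)/(112 + q) (S(q, H) = 3 - (H + 96)/(q + 112) = 3 - (96 + H)/(112 + q))
k(r, L) = (-183 + L)/(-L + 2*r)
S(-125, -112) - k(-112, (-36 - 6) - 63) = (240 - 1*(-112) + 3*(-125))/(112 - 125) - (183 - ((-36 - 6) - 63))/(((-36 - 6) - 63) - 2*(-112)) = (240 + 112 - 375)/(-13) - (183 - (-42 - 63))/((-42 - 63) + 224) = -1/13*(-23) - (183 - 1*(-105))/(-105 + 224) = 23/13 - (183 + 105)/119 = 23/13 - 288/119 = -1007/1547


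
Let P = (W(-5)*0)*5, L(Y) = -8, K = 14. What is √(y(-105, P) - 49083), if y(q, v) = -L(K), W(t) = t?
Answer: 5*I*√1963 ≈ 221.53*I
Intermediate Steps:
P = 0 (P = -5*0*5 = 0*5 = 0)
y(q, v) = 8 (y(q, v) = -1*(-8) = 8)
√(y(-105, P) - 49083) = √(8 - 49083) = √(-49075) = 5*I*√1963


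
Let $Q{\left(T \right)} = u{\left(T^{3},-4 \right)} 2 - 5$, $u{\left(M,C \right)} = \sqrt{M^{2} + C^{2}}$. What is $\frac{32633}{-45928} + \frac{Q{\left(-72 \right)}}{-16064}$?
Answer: $- \frac{65498359}{92223424} - \frac{\sqrt{8707129345}}{2008} \approx -47.18$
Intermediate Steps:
$u{\left(M,C \right)} = \sqrt{C^{2} + M^{2}}$
$Q{\left(T \right)} = -5 + 2 \sqrt{16 + T^{6}}$ ($Q{\left(T \right)} = \sqrt{\left(-4\right)^{2} + \left(T^{3}\right)^{2}} \cdot 2 - 5 = \sqrt{16 + T^{6}} \cdot 2 - 5 = 2 \sqrt{16 + T^{6}} - 5 = -5 + 2 \sqrt{16 + T^{6}}$)
$\frac{32633}{-45928} + \frac{Q{\left(-72 \right)}}{-16064} = \frac{32633}{-45928} + \frac{-5 + 2 \sqrt{16 + \left(-72\right)^{6}}}{-16064} = 32633 \left(- \frac{1}{45928}\right) + \left(-5 + 2 \sqrt{16 + 139314069504}\right) \left(- \frac{1}{16064}\right) = - \frac{32633}{45928} + \left(-5 + 2 \sqrt{139314069520}\right) \left(- \frac{1}{16064}\right) = - \frac{32633}{45928} + \left(-5 + 2 \cdot 4 \sqrt{8707129345}\right) \left(- \frac{1}{16064}\right) = - \frac{32633}{45928} + \left(-5 + 8 \sqrt{8707129345}\right) \left(- \frac{1}{16064}\right) = - \frac{32633}{45928} + \left(\frac{5}{16064} - \frac{\sqrt{8707129345}}{2008}\right) = - \frac{65498359}{92223424} - \frac{\sqrt{8707129345}}{2008}$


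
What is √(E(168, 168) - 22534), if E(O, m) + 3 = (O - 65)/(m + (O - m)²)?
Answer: I*√159016746/84 ≈ 150.12*I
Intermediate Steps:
E(O, m) = -3 + (-65 + O)/(m + (O - m)²) (E(O, m) = -3 + (O - 65)/(m + (O - m)²) = -3 + (-65 + O)/(m + (O - m)²))
√(E(168, 168) - 22534) = √((-65 + 168 - 3*168 - 3*(168 - 1*168)²)/(168 + (168 - 1*168)²) - 22534) = √((-65 + 168 - 504 - 3*(168 - 168)²)/(168 + (168 - 168)²) - 22534) = √((-65 + 168 - 504 - 3*0²)/(168 + 0²) - 22534) = √((-65 + 168 - 504 - 3*0)/(168 + 0) - 22534) = √((-65 + 168 - 504 + 0)/168 - 22534) = √((1/168)*(-401) - 22534) = √(-401/168 - 22534) = √(-3786113/168) = I*√159016746/84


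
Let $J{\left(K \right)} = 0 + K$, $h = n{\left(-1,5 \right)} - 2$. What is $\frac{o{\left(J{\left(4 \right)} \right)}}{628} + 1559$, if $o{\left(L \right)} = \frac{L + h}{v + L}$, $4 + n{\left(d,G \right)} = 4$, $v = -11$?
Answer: $\frac{3426681}{2198} \approx 1559.0$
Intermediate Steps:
$n{\left(d,G \right)} = 0$ ($n{\left(d,G \right)} = -4 + 4 = 0$)
$h = -2$ ($h = 0 - 2 = -2$)
$J{\left(K \right)} = K$
$o{\left(L \right)} = \frac{-2 + L}{-11 + L}$ ($o{\left(L \right)} = \frac{L - 2}{-11 + L} = \frac{-2 + L}{-11 + L}$)
$\frac{o{\left(J{\left(4 \right)} \right)}}{628} + 1559 = \frac{\frac{1}{-11 + 4} \left(-2 + 4\right)}{628} + 1559 = \frac{\frac{1}{-7} \cdot 2}{628} + 1559 = \frac{\left(- \frac{1}{7}\right) 2}{628} + 1559 = \frac{1}{628} \left(- \frac{2}{7}\right) + 1559 = - \frac{1}{2198} + 1559 = \frac{3426681}{2198}$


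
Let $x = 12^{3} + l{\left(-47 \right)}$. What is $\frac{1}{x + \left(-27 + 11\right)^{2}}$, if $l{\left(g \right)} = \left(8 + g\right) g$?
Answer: $\frac{1}{3817} \approx 0.00026199$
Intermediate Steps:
$l{\left(g \right)} = g \left(8 + g\right)$
$x = 3561$ ($x = 12^{3} - 47 \left(8 - 47\right) = 1728 - -1833 = 1728 + 1833 = 3561$)
$\frac{1}{x + \left(-27 + 11\right)^{2}} = \frac{1}{3561 + \left(-27 + 11\right)^{2}} = \frac{1}{3561 + \left(-16\right)^{2}} = \frac{1}{3561 + 256} = \frac{1}{3817}$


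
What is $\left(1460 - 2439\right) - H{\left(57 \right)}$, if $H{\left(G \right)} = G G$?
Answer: $-4228$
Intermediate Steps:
$H{\left(G \right)} = G^{2}$
$\left(1460 - 2439\right) - H{\left(57 \right)} = \left(1460 - 2439\right) - 57^{2} = \left(1460 - 2439\right) - 3249 = -979 - 3249 = -4228$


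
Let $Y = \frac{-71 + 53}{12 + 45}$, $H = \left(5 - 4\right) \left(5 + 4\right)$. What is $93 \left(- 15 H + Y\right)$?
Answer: $- \frac{239103}{19} \approx -12584.0$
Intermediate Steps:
$H = 9$ ($H = 1 \cdot 9 = 9$)
$Y = - \frac{6}{19}$ ($Y = - \frac{18}{57} = \left(-18\right) \frac{1}{57} = - \frac{6}{19} \approx -0.31579$)
$93 \left(- 15 H + Y\right) = 93 \left(\left(-15\right) 9 - \frac{6}{19}\right) = 93 \left(-135 - \frac{6}{19}\right) = 93 \left(- \frac{2571}{19}\right) = - \frac{239103}{19}$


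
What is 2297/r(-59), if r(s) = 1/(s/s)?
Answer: 2297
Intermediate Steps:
r(s) = 1 (r(s) = 1/1 = 1)
2297/r(-59) = 2297/1 = 2297*1 = 2297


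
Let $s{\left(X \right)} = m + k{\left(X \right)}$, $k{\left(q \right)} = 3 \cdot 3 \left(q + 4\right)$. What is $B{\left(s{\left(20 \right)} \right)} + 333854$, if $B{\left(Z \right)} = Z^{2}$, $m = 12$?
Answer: $385838$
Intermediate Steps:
$k{\left(q \right)} = 36 + 9 q$ ($k{\left(q \right)} = 9 \left(4 + q\right) = 36 + 9 q$)
$s{\left(X \right)} = 48 + 9 X$ ($s{\left(X \right)} = 12 + \left(36 + 9 X\right) = 48 + 9 X$)
$B{\left(s{\left(20 \right)} \right)} + 333854 = \left(48 + 9 \cdot 20\right)^{2} + 333854 = \left(48 + 180\right)^{2} + 333854 = 228^{2} + 333854 = 51984 + 333854 = 385838$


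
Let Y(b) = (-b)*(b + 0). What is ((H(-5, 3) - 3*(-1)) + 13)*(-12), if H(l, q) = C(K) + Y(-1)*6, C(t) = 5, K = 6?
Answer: -180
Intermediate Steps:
Y(b) = -b**2 (Y(b) = (-b)*b = -b**2)
H(l, q) = -1 (H(l, q) = 5 - 1*(-1)**2*6 = 5 - 1*1*6 = 5 - 1*6 = 5 - 6 = -1)
((H(-5, 3) - 3*(-1)) + 13)*(-12) = ((-1 - 3*(-1)) + 13)*(-12) = ((-1 + 3) + 13)*(-12) = (2 + 13)*(-12) = 15*(-12) = -180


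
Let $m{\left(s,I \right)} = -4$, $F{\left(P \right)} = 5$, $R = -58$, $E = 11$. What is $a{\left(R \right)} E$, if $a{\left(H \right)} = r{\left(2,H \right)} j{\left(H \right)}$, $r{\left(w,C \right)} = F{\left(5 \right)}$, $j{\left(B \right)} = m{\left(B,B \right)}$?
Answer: $-220$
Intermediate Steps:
$j{\left(B \right)} = -4$
$r{\left(w,C \right)} = 5$
$a{\left(H \right)} = -20$ ($a{\left(H \right)} = 5 \left(-4\right) = -20$)
$a{\left(R \right)} E = \left(-20\right) 11 = -220$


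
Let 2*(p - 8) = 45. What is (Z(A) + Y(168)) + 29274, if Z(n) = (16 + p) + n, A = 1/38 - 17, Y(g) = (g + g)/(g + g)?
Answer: 556786/19 ≈ 29305.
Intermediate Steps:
p = 61/2 (p = 8 + (½)*45 = 8 + 45/2 = 61/2 ≈ 30.500)
Y(g) = 1 (Y(g) = (2*g)/((2*g)) = (2*g)*(1/(2*g)) = 1)
A = -645/38 (A = 1/38 - 17 = -645/38 ≈ -16.974)
Z(n) = 93/2 + n (Z(n) = (16 + 61/2) + n = 93/2 + n)
(Z(A) + Y(168)) + 29274 = ((93/2 - 645/38) + 1) + 29274 = (561/19 + 1) + 29274 = 580/19 + 29274 = 556786/19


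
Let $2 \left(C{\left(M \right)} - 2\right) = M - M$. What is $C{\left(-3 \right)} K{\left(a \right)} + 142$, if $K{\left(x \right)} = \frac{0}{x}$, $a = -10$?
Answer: $142$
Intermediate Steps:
$K{\left(x \right)} = 0$
$C{\left(M \right)} = 2$ ($C{\left(M \right)} = 2 + \frac{M - M}{2} = 2 + \frac{1}{2} \cdot 0 = 2 + 0 = 2$)
$C{\left(-3 \right)} K{\left(a \right)} + 142 = 2 \cdot 0 + 142 = 0 + 142 = 142$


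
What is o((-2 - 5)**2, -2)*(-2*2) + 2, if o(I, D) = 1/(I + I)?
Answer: 96/49 ≈ 1.9592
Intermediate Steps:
o(I, D) = 1/(2*I)
o((-2 - 5)**2, -2)*(-2*2) + 2 = (1/(2*((-2 - 5)**2)))*(-2*2) + 2 = (1/(2*((-7)**2)))*(-4) + 2 = ((1/2)/49)*(-4) + 2 = ((1/2)*(1/49))*(-4) + 2 = (1/98)*(-4) + 2 = -2/49 + 2 = 96/49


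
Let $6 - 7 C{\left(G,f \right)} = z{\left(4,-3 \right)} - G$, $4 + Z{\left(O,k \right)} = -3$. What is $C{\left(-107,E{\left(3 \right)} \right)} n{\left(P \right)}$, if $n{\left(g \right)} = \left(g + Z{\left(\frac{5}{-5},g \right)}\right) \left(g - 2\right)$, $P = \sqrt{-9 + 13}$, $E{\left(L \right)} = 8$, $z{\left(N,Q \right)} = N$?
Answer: $0$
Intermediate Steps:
$Z{\left(O,k \right)} = -7$ ($Z{\left(O,k \right)} = -4 - 3 = -7$)
$P = 2$ ($P = \sqrt{4} = 2$)
$C{\left(G,f \right)} = \frac{2}{7} + \frac{G}{7}$ ($C{\left(G,f \right)} = \frac{6}{7} - \frac{4 - G}{7} = \frac{6}{7} + \left(- \frac{4}{7} + \frac{G}{7}\right) = \frac{2}{7} + \frac{G}{7}$)
$n{\left(g \right)} = \left(-7 + g\right) \left(-2 + g\right)$ ($n{\left(g \right)} = \left(g - 7\right) \left(g - 2\right) = \left(-7 + g\right) \left(-2 + g\right)$)
$C{\left(-107,E{\left(3 \right)} \right)} n{\left(P \right)} = \left(\frac{2}{7} + \frac{1}{7} \left(-107\right)\right) \left(14 + 2^{2} - 18\right) = \left(\frac{2}{7} - \frac{107}{7}\right) \left(14 + 4 - 18\right) = \left(-15\right) 0 = 0$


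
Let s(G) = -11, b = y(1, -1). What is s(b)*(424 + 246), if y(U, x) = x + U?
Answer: -7370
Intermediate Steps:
y(U, x) = U + x
b = 0 (b = 1 - 1 = 0)
s(b)*(424 + 246) = -11*(424 + 246) = -11*670 = -7370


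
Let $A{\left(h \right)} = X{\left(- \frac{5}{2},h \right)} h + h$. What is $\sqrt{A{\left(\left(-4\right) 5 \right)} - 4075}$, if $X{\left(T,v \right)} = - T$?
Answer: $i \sqrt{4145} \approx 64.382 i$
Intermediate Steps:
$A{\left(h \right)} = \frac{7 h}{2}$ ($A{\left(h \right)} = - \frac{-5}{2} h + h = \left(-1\right) \left(- \frac{5}{2}\right) h + h = \frac{5 h}{2} + h = \frac{7 h}{2}$)
$\sqrt{A{\left(\left(-4\right) 5 \right)} - 4075} = \sqrt{\frac{7 \left(\left(-4\right) 5\right)}{2} - 4075} = \sqrt{\frac{7}{2} \left(-20\right) - 4075} = \sqrt{-70 - 4075} = \sqrt{-4145} = i \sqrt{4145}$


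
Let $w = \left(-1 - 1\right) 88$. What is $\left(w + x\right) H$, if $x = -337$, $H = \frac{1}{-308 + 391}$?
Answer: $- \frac{513}{83} \approx -6.1807$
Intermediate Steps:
$H = \frac{1}{83} \approx 0.012048$
$w = -176$ ($w = \left(-2\right) 88 = -176$)
$\left(w + x\right) H = \left(-176 - 337\right) \frac{1}{83} = \left(-513\right) \frac{1}{83} = - \frac{513}{83}$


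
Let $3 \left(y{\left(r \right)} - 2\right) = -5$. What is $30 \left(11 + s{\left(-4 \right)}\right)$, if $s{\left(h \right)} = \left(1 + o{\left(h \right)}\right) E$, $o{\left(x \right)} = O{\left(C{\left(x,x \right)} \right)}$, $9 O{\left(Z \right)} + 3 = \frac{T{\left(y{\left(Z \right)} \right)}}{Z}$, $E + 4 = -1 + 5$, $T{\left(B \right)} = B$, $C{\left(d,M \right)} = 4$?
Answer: $330$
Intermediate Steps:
$y{\left(r \right)} = \frac{1}{3}$ ($y{\left(r \right)} = 2 + \frac{1}{3} \left(-5\right) = 2 - \frac{5}{3} = \frac{1}{3}$)
$E = 0$ ($E = -4 + \left(-1 + 5\right) = -4 + 4 = 0$)
$O{\left(Z \right)} = - \frac{1}{3} + \frac{1}{27 Z}$ ($O{\left(Z \right)} = - \frac{1}{3} + \frac{\frac{1}{3} \frac{1}{Z}}{9} = - \frac{1}{3} + \frac{1}{27 Z}$)
$o{\left(x \right)} = - \frac{35}{108}$ ($o{\left(x \right)} = \frac{1 - 36}{27 \cdot 4} = \frac{1}{27} \cdot \frac{1}{4} \left(1 - 36\right) = \frac{1}{27} \cdot \frac{1}{4} \left(-35\right) = - \frac{35}{108}$)
$s{\left(h \right)} = 0$ ($s{\left(h \right)} = \left(1 - \frac{35}{108}\right) 0 = \frac{73}{108} \cdot 0 = 0$)
$30 \left(11 + s{\left(-4 \right)}\right) = 30 \left(11 + 0\right) = 30 \cdot 11 = 330$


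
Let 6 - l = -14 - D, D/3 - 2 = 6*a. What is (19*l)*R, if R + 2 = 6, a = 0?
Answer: 1976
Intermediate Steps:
R = 4 (R = -2 + 6 = 4)
D = 6 (D = 6 + 3*(6*0) = 6 + 3*0 = 6 + 0 = 6)
l = 26 (l = 6 - (-14 - 1*6) = 6 - (-14 - 6) = 6 - 1*(-20) = 6 + 20 = 26)
(19*l)*R = (19*26)*4 = 494*4 = 1976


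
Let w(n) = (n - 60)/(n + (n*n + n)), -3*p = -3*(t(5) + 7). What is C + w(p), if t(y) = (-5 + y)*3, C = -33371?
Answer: -2102426/63 ≈ -33372.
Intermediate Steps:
t(y) = -15 + 3*y
p = 7 (p = -(-1)*((-15 + 3*5) + 7) = -(-1)*((-15 + 15) + 7) = -(-1)*(0 + 7) = -(-1)*7 = -1/3*(-21) = 7)
w(n) = (-60 + n)/(n**2 + 2*n) (w(n) = (-60 + n)/(n + (n**2 + n)) = (-60 + n)/(n + (n + n**2)) = (-60 + n)/(n**2 + 2*n))
C + w(p) = -33371 + (-60 + 7)/(7*(2 + 7)) = -33371 + (1/7)*(-53)/9 = -33371 + (1/7)*(1/9)*(-53) = -33371 - 53/63 = -2102426/63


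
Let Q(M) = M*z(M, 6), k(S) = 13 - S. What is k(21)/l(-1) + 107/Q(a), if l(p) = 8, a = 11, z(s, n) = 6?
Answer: 41/66 ≈ 0.62121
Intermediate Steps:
Q(M) = 6*M (Q(M) = M*6 = 6*M)
k(21)/l(-1) + 107/Q(a) = (13 - 1*21)/8 + 107/((6*11)) = (13 - 21)*(⅛) + 107/66 = -8*⅛ + 107*(1/66) = -1 + 107/66 = 41/66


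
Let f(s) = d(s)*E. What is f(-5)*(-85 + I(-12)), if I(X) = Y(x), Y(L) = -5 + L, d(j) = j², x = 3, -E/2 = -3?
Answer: -13050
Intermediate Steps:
E = 6 (E = -2*(-3) = 6)
I(X) = -2 (I(X) = -5 + 3 = -2)
f(s) = 6*s² (f(s) = s²*6 = 6*s²)
f(-5)*(-85 + I(-12)) = (6*(-5)²)*(-85 - 2) = (6*25)*(-87) = 150*(-87) = -13050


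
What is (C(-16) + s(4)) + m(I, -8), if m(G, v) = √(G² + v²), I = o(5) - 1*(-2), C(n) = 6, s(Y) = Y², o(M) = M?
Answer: 22 + √113 ≈ 32.630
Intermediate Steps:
I = 7 (I = 5 - 1*(-2) = 5 + 2 = 7)
(C(-16) + s(4)) + m(I, -8) = (6 + 4²) + √(7² + (-8)²) = (6 + 16) + √(49 + 64) = 22 + √113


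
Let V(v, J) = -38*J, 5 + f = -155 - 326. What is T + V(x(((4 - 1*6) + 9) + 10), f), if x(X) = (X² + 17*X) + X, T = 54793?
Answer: 73261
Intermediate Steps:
f = -486 (f = -5 + (-155 - 326) = -5 - 481 = -486)
x(X) = X² + 18*X
T + V(x(((4 - 1*6) + 9) + 10), f) = 54793 - 38*(-486) = 54793 + 18468 = 73261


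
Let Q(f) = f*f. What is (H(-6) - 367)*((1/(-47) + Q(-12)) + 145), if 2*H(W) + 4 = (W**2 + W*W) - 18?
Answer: -4645044/47 ≈ -98831.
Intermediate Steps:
Q(f) = f**2
H(W) = -11 + W**2 (H(W) = -2 + ((W**2 + W*W) - 18)/2 = -2 + ((W**2 + W**2) - 18)/2 = -2 + (2*W**2 - 18)/2 = -2 + (-18 + 2*W**2)/2 = -2 + (-9 + W**2) = -11 + W**2)
(H(-6) - 367)*((1/(-47) + Q(-12)) + 145) = ((-11 + (-6)**2) - 367)*((1/(-47) + (-12)**2) + 145) = ((-11 + 36) - 367)*((-1/47 + 144) + 145) = (25 - 367)*(6767/47 + 145) = -342*13582/47 = -4645044/47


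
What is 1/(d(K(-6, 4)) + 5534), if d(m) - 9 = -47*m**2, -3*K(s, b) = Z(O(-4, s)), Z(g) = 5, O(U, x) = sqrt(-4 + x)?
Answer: 9/48712 ≈ 0.00018476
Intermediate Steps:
K(s, b) = -5/3 (K(s, b) = -1/3*5 = -5/3)
d(m) = 9 - 47*m**2
1/(d(K(-6, 4)) + 5534) = 1/((9 - 47*(-5/3)**2) + 5534) = 1/((9 - 47*25/9) + 5534) = 1/((9 - 1175/9) + 5534) = 1/(-1094/9 + 5534) = 1/(48712/9) = 9/48712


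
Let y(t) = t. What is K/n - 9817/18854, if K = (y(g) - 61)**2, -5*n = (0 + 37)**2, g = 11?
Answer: -249114473/25811126 ≈ -9.6514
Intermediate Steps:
n = -1369/5 (n = -(0 + 37)**2/5 = -1/5*37**2 = -1/5*1369 = -1369/5 ≈ -273.80)
K = 2500 (K = (11 - 61)**2 = (-50)**2 = 2500)
K/n - 9817/18854 = 2500/(-1369/5) - 9817/18854 = 2500*(-5/1369) - 9817*1/18854 = -12500/1369 - 9817/18854 = -249114473/25811126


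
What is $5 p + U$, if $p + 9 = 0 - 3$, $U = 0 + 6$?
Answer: $-54$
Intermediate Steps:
$U = 6$
$p = -12$ ($p = -9 + \left(0 - 3\right) = -9 - 3 = -12$)
$5 p + U = 5 \left(-12\right) + 6 = -60 + 6 = -54$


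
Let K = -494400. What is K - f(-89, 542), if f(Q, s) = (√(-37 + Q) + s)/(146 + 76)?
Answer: -54878671/111 - I*√14/74 ≈ -4.944e+5 - 0.050563*I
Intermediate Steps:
f(Q, s) = s/222 + √(-37 + Q)/222 (f(Q, s) = (s + √(-37 + Q))/222 = (s + √(-37 + Q))*(1/222) = s/222 + √(-37 + Q)/222)
K - f(-89, 542) = -494400 - ((1/222)*542 + √(-37 - 89)/222) = -494400 - (271/111 + √(-126)/222) = -494400 - (271/111 + (3*I*√14)/222) = -494400 - (271/111 + I*√14/74) = -494400 + (-271/111 - I*√14/74) = -54878671/111 - I*√14/74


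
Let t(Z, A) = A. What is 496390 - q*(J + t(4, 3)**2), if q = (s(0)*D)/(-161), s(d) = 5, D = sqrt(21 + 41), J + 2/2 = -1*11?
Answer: 496390 - 15*sqrt(62)/161 ≈ 4.9639e+5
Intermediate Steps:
J = -12 (J = -1 - 1*11 = -1 - 11 = -12)
D = sqrt(62) ≈ 7.8740
q = -5*sqrt(62)/161 (q = (5*sqrt(62))/(-161) = (5*sqrt(62))*(-1/161) = -5*sqrt(62)/161 ≈ -0.24453)
496390 - q*(J + t(4, 3)**2) = 496390 - (-5*sqrt(62)/161)*(-12 + 3**2) = 496390 - (-5*sqrt(62)/161)*(-12 + 9) = 496390 - (-5*sqrt(62)/161)*(-3) = 496390 - 15*sqrt(62)/161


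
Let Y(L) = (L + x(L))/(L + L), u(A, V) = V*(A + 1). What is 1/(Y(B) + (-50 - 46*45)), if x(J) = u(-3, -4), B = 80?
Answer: -20/42389 ≈ -0.00047182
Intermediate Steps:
u(A, V) = V*(1 + A)
x(J) = 8 (x(J) = -4*(1 - 3) = -4*(-2) = 8)
Y(L) = (8 + L)/(2*L) (Y(L) = (L + 8)/(L + L) = (8 + L)/((2*L)) = (8 + L)*(1/(2*L)) = (8 + L)/(2*L))
1/(Y(B) + (-50 - 46*45)) = 1/((1/2)*(8 + 80)/80 + (-50 - 46*45)) = 1/((1/2)*(1/80)*88 + (-50 - 2070)) = 1/(11/20 - 2120) = 1/(-42389/20) = -20/42389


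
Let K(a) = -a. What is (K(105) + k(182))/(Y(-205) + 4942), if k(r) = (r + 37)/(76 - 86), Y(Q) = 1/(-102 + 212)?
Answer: -4653/181207 ≈ -0.025678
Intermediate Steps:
Y(Q) = 1/110
k(r) = -37/10 - r/10 (k(r) = (37 + r)/(-10) = (37 + r)*(-⅒) = -37/10 - r/10)
(K(105) + k(182))/(Y(-205) + 4942) = (-1*105 + (-37/10 - ⅒*182))/(1/110 + 4942) = (-105 + (-37/10 - 91/5))/(543621/110) = (-105 - 219/10)*(110/543621) = -1269/10*110/543621 = -4653/181207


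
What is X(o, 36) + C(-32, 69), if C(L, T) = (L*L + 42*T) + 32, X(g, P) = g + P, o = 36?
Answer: 4026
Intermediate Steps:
X(g, P) = P + g
C(L, T) = 32 + L² + 42*T (C(L, T) = (L² + 42*T) + 32 = 32 + L² + 42*T)
X(o, 36) + C(-32, 69) = (36 + 36) + (32 + (-32)² + 42*69) = 72 + (32 + 1024 + 2898) = 72 + 3954 = 4026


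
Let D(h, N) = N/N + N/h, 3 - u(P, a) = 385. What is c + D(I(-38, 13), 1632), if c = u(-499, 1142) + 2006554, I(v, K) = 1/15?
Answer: 2030653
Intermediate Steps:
u(P, a) = -382 (u(P, a) = 3 - 1*385 = 3 - 385 = -382)
I(v, K) = 1/15
c = 2006172 (c = -382 + 2006554 = 2006172)
D(h, N) = 1 + N/h
c + D(I(-38, 13), 1632) = 2006172 + (1632 + 1/15)/(1/15) = 2006172 + 15*(24481/15) = 2006172 + 24481 = 2030653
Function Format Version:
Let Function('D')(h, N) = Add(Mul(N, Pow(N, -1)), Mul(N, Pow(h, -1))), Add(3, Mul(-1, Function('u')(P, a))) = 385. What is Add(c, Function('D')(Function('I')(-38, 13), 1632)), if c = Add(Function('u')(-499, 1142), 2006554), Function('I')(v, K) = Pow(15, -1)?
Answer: 2030653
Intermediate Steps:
Function('u')(P, a) = -382 (Function('u')(P, a) = Add(3, Mul(-1, 385)) = Add(3, -385) = -382)
Function('I')(v, K) = Rational(1, 15)
c = 2006172 (c = Add(-382, 2006554) = 2006172)
Function('D')(h, N) = Add(1, Mul(N, Pow(h, -1)))
Add(c, Function('D')(Function('I')(-38, 13), 1632)) = Add(2006172, Mul(Pow(Rational(1, 15), -1), Add(1632, Rational(1, 15)))) = Add(2006172, Mul(15, Rational(24481, 15))) = Add(2006172, 24481) = 2030653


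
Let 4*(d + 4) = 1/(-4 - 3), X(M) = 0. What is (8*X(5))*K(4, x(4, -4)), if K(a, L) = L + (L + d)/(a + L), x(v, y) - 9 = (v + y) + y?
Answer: 0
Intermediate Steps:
x(v, y) = 9 + v + 2*y (x(v, y) = 9 + ((v + y) + y) = 9 + (v + 2*y) = 9 + v + 2*y)
d = -113/28 (d = -4 + 1/(4*(-4 - 3)) = -4 + (1/4)/(-7) = -4 + (1/4)*(-1/7) = -4 - 1/28 = -113/28 ≈ -4.0357)
K(a, L) = L + (-113/28 + L)/(L + a) (K(a, L) = L + (L - 113/28)/(a + L) = L + (-113/28 + L)/(L + a))
(8*X(5))*K(4, x(4, -4)) = (8*0)*((-113/28 + (9 + 4 + 2*(-4)) + (9 + 4 + 2*(-4))**2 + (9 + 4 + 2*(-4))*4)/((9 + 4 + 2*(-4)) + 4)) = 0*((-113/28 + (9 + 4 - 8) + (9 + 4 - 8)**2 + (9 + 4 - 8)*4)/((9 + 4 - 8) + 4)) = 0*((-113/28 + 5 + 5**2 + 5*4)/(5 + 4)) = 0*((-113/28 + 5 + 25 + 20)/9) = 0*((1/9)*(1287/28)) = 0*(143/28) = 0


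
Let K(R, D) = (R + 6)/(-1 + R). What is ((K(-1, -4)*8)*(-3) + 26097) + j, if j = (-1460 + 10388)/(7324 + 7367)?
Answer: 128093805/4897 ≈ 26158.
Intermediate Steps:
K(R, D) = (6 + R)/(-1 + R)
j = 2976/4897 (j = 8928/14691 = 8928*(1/14691) = 2976/4897 ≈ 0.60772)
((K(-1, -4)*8)*(-3) + 26097) + j = ((((6 - 1)/(-1 - 1))*8)*(-3) + 26097) + 2976/4897 = (((5/(-2))*8)*(-3) + 26097) + 2976/4897 = ((-½*5*8)*(-3) + 26097) + 2976/4897 = (-5/2*8*(-3) + 26097) + 2976/4897 = (-20*(-3) + 26097) + 2976/4897 = (60 + 26097) + 2976/4897 = 26157 + 2976/4897 = 128093805/4897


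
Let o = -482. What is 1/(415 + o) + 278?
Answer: 18625/67 ≈ 277.98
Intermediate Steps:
1/(415 + o) + 278 = 1/(415 - 482) + 278 = 1/(-67) + 278 = -1/67 + 278 = 18625/67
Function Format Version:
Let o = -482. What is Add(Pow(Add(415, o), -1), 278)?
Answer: Rational(18625, 67) ≈ 277.98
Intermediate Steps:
Add(Pow(Add(415, o), -1), 278) = Add(Pow(Add(415, -482), -1), 278) = Add(Pow(-67, -1), 278) = Add(Rational(-1, 67), 278) = Rational(18625, 67)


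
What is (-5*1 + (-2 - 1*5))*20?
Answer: -240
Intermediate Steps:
(-5*1 + (-2 - 1*5))*20 = (-5 + (-2 - 5))*20 = (-5 - 7)*20 = -12*20 = -240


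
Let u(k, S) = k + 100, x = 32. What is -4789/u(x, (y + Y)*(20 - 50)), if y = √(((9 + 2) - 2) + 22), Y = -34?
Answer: -4789/132 ≈ -36.280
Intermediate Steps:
y = √31 (y = √((11 - 2) + 22) = √(9 + 22) = √31 ≈ 5.5678)
u(k, S) = 100 + k
-4789/u(x, (y + Y)*(20 - 50)) = -4789/(100 + 32) = -4789/132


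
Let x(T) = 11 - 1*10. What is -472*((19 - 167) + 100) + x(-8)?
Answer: 22657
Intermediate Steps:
x(T) = 1 (x(T) = 11 - 10 = 1)
-472*((19 - 167) + 100) + x(-8) = -472*((19 - 167) + 100) + 1 = -472*(-148 + 100) + 1 = -472*(-48) + 1 = 22656 + 1 = 22657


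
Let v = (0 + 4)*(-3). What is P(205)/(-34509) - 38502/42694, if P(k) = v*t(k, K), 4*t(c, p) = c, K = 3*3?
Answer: -217068118/245554541 ≈ -0.88399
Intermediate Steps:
K = 9
t(c, p) = c/4
v = -12 (v = 4*(-3) = -12)
P(k) = -3*k
P(205)/(-34509) - 38502/42694 = -3*205/(-34509) - 38502/42694 = -615*(-1/34509) - 38502*1/42694 = 205/11503 - 19251/21347 = -217068118/245554541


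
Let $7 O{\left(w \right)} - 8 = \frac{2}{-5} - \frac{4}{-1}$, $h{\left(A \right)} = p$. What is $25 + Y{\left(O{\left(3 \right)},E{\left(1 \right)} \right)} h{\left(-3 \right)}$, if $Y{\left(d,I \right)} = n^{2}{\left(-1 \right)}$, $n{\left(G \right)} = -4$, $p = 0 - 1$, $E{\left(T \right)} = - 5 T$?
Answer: $9$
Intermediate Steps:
$p = -1$
$h{\left(A \right)} = -1$
$O{\left(w \right)} = \frac{58}{35}$ ($O{\left(w \right)} = \frac{8}{7} + \frac{\frac{2}{-5} - \frac{4}{-1}}{7} = \frac{8}{7} + \frac{2 \left(- \frac{1}{5}\right) - -4}{7} = \frac{8}{7} + \frac{- \frac{2}{5} + 4}{7} = \frac{8}{7} + \frac{1}{7} \cdot \frac{18}{5} = \frac{8}{7} + \frac{18}{35} = \frac{58}{35}$)
$Y{\left(d,I \right)} = 16$ ($Y{\left(d,I \right)} = \left(-4\right)^{2} = 16$)
$25 + Y{\left(O{\left(3 \right)},E{\left(1 \right)} \right)} h{\left(-3 \right)} = 25 + 16 \left(-1\right) = 25 - 16 = 9$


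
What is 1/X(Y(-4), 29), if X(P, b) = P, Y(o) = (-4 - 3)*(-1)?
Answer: ⅐ ≈ 0.14286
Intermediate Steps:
Y(o) = 7 (Y(o) = -7*(-1) = 7)
1/X(Y(-4), 29) = 1/7 = ⅐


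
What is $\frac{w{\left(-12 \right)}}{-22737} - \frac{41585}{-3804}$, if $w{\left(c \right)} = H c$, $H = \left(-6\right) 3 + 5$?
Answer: $\frac{24228839}{2217732} \approx 10.925$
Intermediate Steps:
$H = -13$ ($H = -18 + 5 = -13$)
$w{\left(c \right)} = - 13 c$
$\frac{w{\left(-12 \right)}}{-22737} - \frac{41585}{-3804} = \frac{\left(-13\right) \left(-12\right)}{-22737} - \frac{41585}{-3804} = 156 \left(- \frac{1}{22737}\right) - - \frac{41585}{3804} = - \frac{4}{583} + \frac{41585}{3804} = \frac{24228839}{2217732}$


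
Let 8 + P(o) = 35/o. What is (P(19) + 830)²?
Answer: 245016409/361 ≈ 6.7872e+5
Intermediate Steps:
P(o) = -8 + 35/o
(P(19) + 830)² = ((-8 + 35/19) + 830)² = (-117/19 + 830)² = (15653/19)² = 245016409/361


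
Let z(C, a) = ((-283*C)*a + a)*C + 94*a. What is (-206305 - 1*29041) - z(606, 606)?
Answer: 62979579982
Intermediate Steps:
z(C, a) = 94*a + C*(a - 283*C*a) (z(C, a) = (-283*C*a + a)*C + 94*a = (a - 283*C*a)*C + 94*a = C*(a - 283*C*a) + 94*a = 94*a + C*(a - 283*C*a))
(-206305 - 1*29041) - z(606, 606) = (-206305 - 1*29041) - 606*(94 + 606 - 283*606**2) = (-206305 - 29041) - 606*(94 + 606 - 283*367236) = -235346 - 606*(94 + 606 - 103927788) = -235346 - 606*(-103927088) = -235346 - 1*(-62979815328) = -235346 + 62979815328 = 62979579982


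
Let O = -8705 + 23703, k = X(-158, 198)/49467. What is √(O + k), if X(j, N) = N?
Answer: 2*√8425132498/1499 ≈ 122.47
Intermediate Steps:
k = 6/1499 (k = 198/49467 = 198*(1/49467) = 6/1499 ≈ 0.0040027)
O = 14998
√(O + k) = √(14998 + 6/1499) = √(22482008/1499) = 2*√8425132498/1499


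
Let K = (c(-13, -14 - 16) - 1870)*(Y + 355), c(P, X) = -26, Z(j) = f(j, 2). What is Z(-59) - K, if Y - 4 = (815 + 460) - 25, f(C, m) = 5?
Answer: 3050669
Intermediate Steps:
Z(j) = 5
Y = 1254 (Y = 4 + ((815 + 460) - 25) = 4 + (1275 - 25) = 4 + 1250 = 1254)
K = -3050664 (K = (-26 - 1870)*(1254 + 355) = -1896*1609 = -3050664)
Z(-59) - K = 5 - 1*(-3050664) = 5 + 3050664 = 3050669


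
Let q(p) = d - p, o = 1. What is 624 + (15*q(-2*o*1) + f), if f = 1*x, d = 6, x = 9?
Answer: 753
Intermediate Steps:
f = 9 (f = 1*9 = 9)
q(p) = 6 - p
624 + (15*q(-2*o*1) + f) = 624 + (15*(6 - (-2*1)) + 9) = 624 + (15*(6 - (-2)) + 9) = 624 + (15*(6 - 1*(-2)) + 9) = 624 + (15*(6 + 2) + 9) = 624 + (15*8 + 9) = 624 + (120 + 9) = 624 + 129 = 753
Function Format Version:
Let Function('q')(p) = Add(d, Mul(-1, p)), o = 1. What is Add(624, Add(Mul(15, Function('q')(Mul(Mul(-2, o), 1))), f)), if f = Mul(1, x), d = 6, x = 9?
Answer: 753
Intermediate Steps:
f = 9 (f = Mul(1, 9) = 9)
Function('q')(p) = Add(6, Mul(-1, p))
Add(624, Add(Mul(15, Function('q')(Mul(Mul(-2, o), 1))), f)) = Add(624, Add(Mul(15, Add(6, Mul(-1, Mul(Mul(-2, 1), 1)))), 9)) = Add(624, Add(Mul(15, Add(6, Mul(-1, Mul(-2, 1)))), 9)) = Add(624, Add(Mul(15, Add(6, Mul(-1, -2))), 9)) = Add(624, Add(Mul(15, Add(6, 2)), 9)) = Add(624, Add(Mul(15, 8), 9)) = Add(624, Add(120, 9)) = Add(624, 129) = 753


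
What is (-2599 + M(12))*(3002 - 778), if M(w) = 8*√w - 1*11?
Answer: -5804640 + 35584*√3 ≈ -5.7430e+6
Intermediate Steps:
M(w) = -11 + 8*√w (M(w) = 8*√w - 11 = -11 + 8*√w)
(-2599 + M(12))*(3002 - 778) = (-2599 + (-11 + 8*√12))*(3002 - 778) = (-2599 + (-11 + 8*(2*√3)))*2224 = (-2599 + (-11 + 16*√3))*2224 = (-2610 + 16*√3)*2224 = -5804640 + 35584*√3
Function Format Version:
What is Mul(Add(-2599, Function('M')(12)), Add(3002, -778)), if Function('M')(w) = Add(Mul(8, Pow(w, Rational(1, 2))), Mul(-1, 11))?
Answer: Add(-5804640, Mul(35584, Pow(3, Rational(1, 2)))) ≈ -5.7430e+6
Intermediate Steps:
Function('M')(w) = Add(-11, Mul(8, Pow(w, Rational(1, 2)))) (Function('M')(w) = Add(Mul(8, Pow(w, Rational(1, 2))), -11) = Add(-11, Mul(8, Pow(w, Rational(1, 2)))))
Mul(Add(-2599, Function('M')(12)), Add(3002, -778)) = Mul(Add(-2599, Add(-11, Mul(8, Pow(12, Rational(1, 2))))), Add(3002, -778)) = Mul(Add(-2599, Add(-11, Mul(8, Mul(2, Pow(3, Rational(1, 2)))))), 2224) = Mul(Add(-2599, Add(-11, Mul(16, Pow(3, Rational(1, 2))))), 2224) = Mul(Add(-2610, Mul(16, Pow(3, Rational(1, 2)))), 2224) = Add(-5804640, Mul(35584, Pow(3, Rational(1, 2))))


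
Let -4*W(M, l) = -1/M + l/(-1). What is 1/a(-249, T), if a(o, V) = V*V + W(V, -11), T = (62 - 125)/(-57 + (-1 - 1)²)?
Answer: -176967/199393 ≈ -0.88753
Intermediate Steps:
W(M, l) = l/4 + 1/(4*M) (W(M, l) = -(-1/M + l/(-1))/4 = -(-1/M + l*(-1))/4 = -(-1/M - l)/4 = -(-l - 1/M)/4 = l/4 + 1/(4*M))
T = 63/53 (T = -63/(-57 + (-2)²) = -63/(-57 + 4) = -63/(-53) = -63*(-1/53) = 63/53 ≈ 1.1887)
a(o, V) = V² + (1 - 11*V)/(4*V) (a(o, V) = V*V + (1 + V*(-11))/(4*V) = V² + (1 - 11*V)/(4*V))
1/a(-249, T) = 1/(-11/4 + (63/53)² + 1/(4*(63/53))) = 1/(-11/4 + 3969/2809 + (¼)*(53/63)) = 1/(-11/4 + 3969/2809 + 53/252) = 1/(-199393/176967) = -176967/199393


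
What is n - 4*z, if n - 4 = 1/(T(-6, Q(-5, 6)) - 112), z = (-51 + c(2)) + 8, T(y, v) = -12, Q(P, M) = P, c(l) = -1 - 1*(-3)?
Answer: 20831/124 ≈ 167.99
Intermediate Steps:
c(l) = 2 (c(l) = -1 + 3 = 2)
z = -41 (z = (-51 + 2) + 8 = -49 + 8 = -41)
n = 495/124 (n = 4 + 1/(-12 - 112) = 4 + 1/(-124) = 4 - 1/124 = 495/124 ≈ 3.9919)
n - 4*z = 495/124 - 4*(-41) = 495/124 + 164 = 20831/124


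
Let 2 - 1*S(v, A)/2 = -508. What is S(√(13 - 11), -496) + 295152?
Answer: 296172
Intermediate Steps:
S(v, A) = 1020 (S(v, A) = 4 - 2*(-508) = 4 + 1016 = 1020)
S(√(13 - 11), -496) + 295152 = 1020 + 295152 = 296172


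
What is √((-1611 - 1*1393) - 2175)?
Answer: I*√5179 ≈ 71.965*I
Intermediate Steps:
√((-1611 - 1*1393) - 2175) = √((-1611 - 1393) - 2175) = √(-3004 - 2175) = √(-5179) = I*√5179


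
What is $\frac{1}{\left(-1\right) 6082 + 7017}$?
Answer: $\frac{1}{935} \approx 0.0010695$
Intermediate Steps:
$\frac{1}{\left(-1\right) 6082 + 7017} = \frac{1}{-6082 + 7017} = \frac{1}{935}$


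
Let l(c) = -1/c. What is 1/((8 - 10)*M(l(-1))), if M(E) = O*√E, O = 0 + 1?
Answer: -½ ≈ -0.50000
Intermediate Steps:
O = 1
M(E) = √E (M(E) = 1*√E = √E)
1/((8 - 10)*M(l(-1))) = 1/((8 - 10)*√(-1/(-1))) = 1/(-2*√1) = 1/(-2*1) = 1/(-2) = -½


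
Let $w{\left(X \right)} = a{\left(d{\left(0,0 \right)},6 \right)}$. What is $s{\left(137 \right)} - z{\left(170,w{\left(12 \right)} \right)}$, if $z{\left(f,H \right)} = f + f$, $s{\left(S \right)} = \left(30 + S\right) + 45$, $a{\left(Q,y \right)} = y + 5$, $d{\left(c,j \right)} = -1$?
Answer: $-128$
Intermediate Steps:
$a{\left(Q,y \right)} = 5 + y$
$w{\left(X \right)} = 11$ ($w{\left(X \right)} = 5 + 6 = 11$)
$s{\left(S \right)} = 75 + S$
$z{\left(f,H \right)} = 2 f$
$s{\left(137 \right)} - z{\left(170,w{\left(12 \right)} \right)} = \left(75 + 137\right) - 2 \cdot 170 = 212 - 340 = -128$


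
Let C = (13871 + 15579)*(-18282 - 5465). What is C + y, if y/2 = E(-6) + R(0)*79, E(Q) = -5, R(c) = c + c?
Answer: -699349160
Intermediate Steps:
R(c) = 2*c
C = -699349150 (C = 29450*(-23747) = -699349150)
y = -10 (y = 2*(-5 + (2*0)*79) = 2*(-5 + 0*79) = 2*(-5 + 0) = 2*(-5) = -10)
C + y = -699349150 - 10 = -699349160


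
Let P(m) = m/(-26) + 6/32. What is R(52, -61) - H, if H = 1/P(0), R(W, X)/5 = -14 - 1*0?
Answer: -226/3 ≈ -75.333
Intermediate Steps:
R(W, X) = -70 (R(W, X) = 5*(-14 - 1*0) = 5*(-14 + 0) = 5*(-14) = -70)
P(m) = 3/16 - m/26 (P(m) = m*(-1/26) + 6*(1/32) = -m/26 + 3/16 = 3/16 - m/26)
H = 16/3 (H = 1/(3/16 - 1/26*0) = 1/(3/16 + 0) = 1/(3/16) = 16/3 ≈ 5.3333)
R(52, -61) - H = -70 - 1*16/3 = -70 - 16/3 = -226/3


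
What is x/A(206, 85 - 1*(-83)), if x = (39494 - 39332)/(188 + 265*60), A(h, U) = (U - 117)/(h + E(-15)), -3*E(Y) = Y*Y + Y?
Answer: 54/2011 ≈ 0.026852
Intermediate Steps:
E(Y) = -Y/3 - Y²/3 (E(Y) = -(Y*Y + Y)/3 = -(Y² + Y)/3 = -(Y + Y²)/3 = -Y/3 - Y²/3)
A(h, U) = (-117 + U)/(-70 + h) (A(h, U) = (U - 117)/(h - ⅓*(-15)*(1 - 15)) = (-117 + U)/(h - ⅓*(-15)*(-14)) = (-117 + U)/(h - 70) = (-117 + U)/(-70 + h))
x = 81/8044 (x = 162/(188 + 15900) = 162/16088 = 162*(1/16088) = 81/8044 ≈ 0.010070)
x/A(206, 85 - 1*(-83)) = 81/(8044*(((-117 + (85 - 1*(-83)))/(-70 + 206)))) = 81/(8044*(((-117 + (85 + 83))/136))) = 81/(8044*(((-117 + 168)/136))) = 81/(8044*(((1/136)*51))) = 81/(8044*(3/8)) = (81/8044)*(8/3) = 54/2011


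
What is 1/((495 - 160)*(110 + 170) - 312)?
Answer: 1/93488 ≈ 1.0697e-5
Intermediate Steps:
1/((495 - 160)*(110 + 170) - 312) = 1/(335*280 - 312) = 1/(93800 - 312) = 1/93488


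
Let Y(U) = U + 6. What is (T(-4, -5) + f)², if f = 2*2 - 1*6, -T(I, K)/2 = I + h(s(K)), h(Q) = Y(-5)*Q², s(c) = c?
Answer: 1936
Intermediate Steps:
Y(U) = 6 + U
h(Q) = Q² (h(Q) = (6 - 5)*Q² = 1*Q² = Q²)
T(I, K) = -2*I - 2*K² (T(I, K) = -2*(I + K²) = -2*I - 2*K²)
f = -2 (f = 4 - 6 = -2)
(T(-4, -5) + f)² = ((-2*(-4) - 2*(-5)²) - 2)² = ((8 - 2*25) - 2)² = ((8 - 50) - 2)² = (-42 - 2)² = (-44)² = 1936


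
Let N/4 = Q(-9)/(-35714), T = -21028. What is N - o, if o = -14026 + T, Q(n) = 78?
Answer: 625959122/17857 ≈ 35054.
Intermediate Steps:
o = -35054 (o = -14026 - 21028 = -35054)
N = -156/17857 (N = 4*(78/(-35714)) = 4*(78*(-1/35714)) = 4*(-39/17857) = -156/17857 ≈ -0.0087361)
N - o = -156/17857 - 1*(-35054) = -156/17857 + 35054 = 625959122/17857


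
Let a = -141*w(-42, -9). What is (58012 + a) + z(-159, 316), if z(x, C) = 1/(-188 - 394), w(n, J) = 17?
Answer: 32367929/582 ≈ 55615.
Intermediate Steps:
z(x, C) = -1/582 (z(x, C) = 1/(-582) = -1/582)
a = -2397 (a = -141*17 = -2397)
(58012 + a) + z(-159, 316) = (58012 - 2397) - 1/582 = 55615 - 1/582 = 32367929/582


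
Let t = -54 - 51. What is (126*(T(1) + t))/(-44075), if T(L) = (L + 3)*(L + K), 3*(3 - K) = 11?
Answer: 13062/44075 ≈ 0.29636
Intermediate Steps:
K = -⅔ (K = 3 - ⅓*11 = 3 - 11/3 = -⅔ ≈ -0.66667)
t = -105
T(L) = (3 + L)*(-⅔ + L) (T(L) = (L + 3)*(L - ⅔) = (3 + L)*(-⅔ + L))
(126*(T(1) + t))/(-44075) = (126*((-2 + 1² + (7/3)*1) - 105))/(-44075) = (126*((-2 + 1 + 7/3) - 105))*(-1/44075) = (126*(4/3 - 105))*(-1/44075) = (126*(-311/3))*(-1/44075) = -13062*(-1/44075) = 13062/44075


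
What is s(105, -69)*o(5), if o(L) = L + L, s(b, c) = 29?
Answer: 290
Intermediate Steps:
o(L) = 2*L
s(105, -69)*o(5) = 29*(2*5) = 29*10 = 290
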